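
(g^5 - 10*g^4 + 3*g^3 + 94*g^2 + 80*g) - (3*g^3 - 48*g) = g^5 - 10*g^4 + 94*g^2 + 128*g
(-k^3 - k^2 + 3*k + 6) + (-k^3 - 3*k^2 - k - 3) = -2*k^3 - 4*k^2 + 2*k + 3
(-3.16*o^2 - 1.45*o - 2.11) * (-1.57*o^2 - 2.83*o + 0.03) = 4.9612*o^4 + 11.2193*o^3 + 7.3214*o^2 + 5.9278*o - 0.0633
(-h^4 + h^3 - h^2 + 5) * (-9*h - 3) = 9*h^5 - 6*h^4 + 6*h^3 + 3*h^2 - 45*h - 15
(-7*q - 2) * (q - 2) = -7*q^2 + 12*q + 4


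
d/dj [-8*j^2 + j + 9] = 1 - 16*j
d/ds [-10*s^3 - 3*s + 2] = -30*s^2 - 3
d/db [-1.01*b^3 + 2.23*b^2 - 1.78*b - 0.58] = -3.03*b^2 + 4.46*b - 1.78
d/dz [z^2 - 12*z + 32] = 2*z - 12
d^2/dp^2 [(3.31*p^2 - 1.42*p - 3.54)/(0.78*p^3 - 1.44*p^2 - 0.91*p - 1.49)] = (4.02760799999999*p^6 - 5.18356799999999*p^5 - 2.17854000000002*p^4 + 100.894692*p^3 - 91.382616*p^2 - 34.237512*p + 27.875718)/(0.474552*p^9 - 2.628288*p^8 + 3.191292*p^7 + 0.427140000000001*p^6 + 6.318234*p^5 - 6.500772*p^4 - 7.273513*p^3 - 13.292439*p^2 - 6.060873*p - 3.307949)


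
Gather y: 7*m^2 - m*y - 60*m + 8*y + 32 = 7*m^2 - 60*m + y*(8 - m) + 32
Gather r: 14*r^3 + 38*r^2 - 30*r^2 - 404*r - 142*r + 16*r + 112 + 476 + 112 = 14*r^3 + 8*r^2 - 530*r + 700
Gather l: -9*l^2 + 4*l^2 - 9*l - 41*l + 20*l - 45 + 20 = -5*l^2 - 30*l - 25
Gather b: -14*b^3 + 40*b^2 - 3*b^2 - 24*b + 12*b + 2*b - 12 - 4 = -14*b^3 + 37*b^2 - 10*b - 16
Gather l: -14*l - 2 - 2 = -14*l - 4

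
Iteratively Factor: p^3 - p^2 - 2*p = (p - 2)*(p^2 + p) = p*(p - 2)*(p + 1)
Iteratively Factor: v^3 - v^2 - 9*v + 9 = (v - 3)*(v^2 + 2*v - 3) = (v - 3)*(v + 3)*(v - 1)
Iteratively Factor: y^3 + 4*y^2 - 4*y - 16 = (y + 4)*(y^2 - 4) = (y + 2)*(y + 4)*(y - 2)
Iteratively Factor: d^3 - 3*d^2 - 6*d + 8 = (d - 4)*(d^2 + d - 2) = (d - 4)*(d + 2)*(d - 1)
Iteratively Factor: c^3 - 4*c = (c + 2)*(c^2 - 2*c) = c*(c + 2)*(c - 2)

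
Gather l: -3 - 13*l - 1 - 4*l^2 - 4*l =-4*l^2 - 17*l - 4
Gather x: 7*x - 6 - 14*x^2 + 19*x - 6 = -14*x^2 + 26*x - 12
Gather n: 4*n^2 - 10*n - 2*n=4*n^2 - 12*n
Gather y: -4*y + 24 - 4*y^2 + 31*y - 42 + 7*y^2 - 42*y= 3*y^2 - 15*y - 18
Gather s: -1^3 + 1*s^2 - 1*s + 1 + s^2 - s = 2*s^2 - 2*s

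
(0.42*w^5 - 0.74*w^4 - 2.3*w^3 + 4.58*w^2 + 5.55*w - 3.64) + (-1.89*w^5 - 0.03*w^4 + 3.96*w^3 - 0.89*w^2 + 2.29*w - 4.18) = -1.47*w^5 - 0.77*w^4 + 1.66*w^3 + 3.69*w^2 + 7.84*w - 7.82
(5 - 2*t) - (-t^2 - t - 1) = t^2 - t + 6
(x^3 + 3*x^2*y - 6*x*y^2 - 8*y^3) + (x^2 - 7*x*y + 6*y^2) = x^3 + 3*x^2*y + x^2 - 6*x*y^2 - 7*x*y - 8*y^3 + 6*y^2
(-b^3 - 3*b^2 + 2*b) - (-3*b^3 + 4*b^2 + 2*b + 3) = 2*b^3 - 7*b^2 - 3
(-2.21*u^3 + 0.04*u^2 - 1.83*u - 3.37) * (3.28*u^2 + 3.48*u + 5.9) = -7.2488*u^5 - 7.5596*u^4 - 18.9022*u^3 - 17.186*u^2 - 22.5246*u - 19.883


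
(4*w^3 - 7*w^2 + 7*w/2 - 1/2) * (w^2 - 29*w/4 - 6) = 4*w^5 - 36*w^4 + 121*w^3/4 + 129*w^2/8 - 139*w/8 + 3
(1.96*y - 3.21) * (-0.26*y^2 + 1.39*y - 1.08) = -0.5096*y^3 + 3.559*y^2 - 6.5787*y + 3.4668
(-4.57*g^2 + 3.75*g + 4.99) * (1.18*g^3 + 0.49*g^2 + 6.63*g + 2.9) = -5.3926*g^5 + 2.1857*g^4 - 22.5734*g^3 + 14.0546*g^2 + 43.9587*g + 14.471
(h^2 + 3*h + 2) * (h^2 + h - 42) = h^4 + 4*h^3 - 37*h^2 - 124*h - 84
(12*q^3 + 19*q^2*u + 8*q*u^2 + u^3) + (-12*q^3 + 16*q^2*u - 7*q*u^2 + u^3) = 35*q^2*u + q*u^2 + 2*u^3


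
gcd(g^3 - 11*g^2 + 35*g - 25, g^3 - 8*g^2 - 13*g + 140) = g - 5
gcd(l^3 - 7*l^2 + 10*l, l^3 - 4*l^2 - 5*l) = l^2 - 5*l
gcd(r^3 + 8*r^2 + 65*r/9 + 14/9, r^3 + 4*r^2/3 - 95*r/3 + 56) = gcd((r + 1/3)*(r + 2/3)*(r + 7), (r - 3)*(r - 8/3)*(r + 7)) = r + 7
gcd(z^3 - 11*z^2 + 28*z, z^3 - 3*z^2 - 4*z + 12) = 1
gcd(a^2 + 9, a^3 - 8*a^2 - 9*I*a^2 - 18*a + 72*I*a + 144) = a - 3*I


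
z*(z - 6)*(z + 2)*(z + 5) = z^4 + z^3 - 32*z^2 - 60*z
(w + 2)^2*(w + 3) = w^3 + 7*w^2 + 16*w + 12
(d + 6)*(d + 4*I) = d^2 + 6*d + 4*I*d + 24*I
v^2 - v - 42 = (v - 7)*(v + 6)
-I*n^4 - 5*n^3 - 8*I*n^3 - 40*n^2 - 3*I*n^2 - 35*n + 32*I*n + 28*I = (n + 7)*(n - 4*I)*(n - I)*(-I*n - I)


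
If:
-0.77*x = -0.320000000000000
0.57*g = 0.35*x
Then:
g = 0.26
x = 0.42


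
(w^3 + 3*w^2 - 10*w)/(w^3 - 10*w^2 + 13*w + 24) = w*(w^2 + 3*w - 10)/(w^3 - 10*w^2 + 13*w + 24)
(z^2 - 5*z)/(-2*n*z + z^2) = (5 - z)/(2*n - z)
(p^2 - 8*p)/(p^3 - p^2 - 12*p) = (8 - p)/(-p^2 + p + 12)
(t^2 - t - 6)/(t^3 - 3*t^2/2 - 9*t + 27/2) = 2*(t + 2)/(2*t^2 + 3*t - 9)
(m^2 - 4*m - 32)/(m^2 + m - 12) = (m - 8)/(m - 3)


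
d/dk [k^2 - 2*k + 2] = 2*k - 2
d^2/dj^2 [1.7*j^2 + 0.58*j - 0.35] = 3.40000000000000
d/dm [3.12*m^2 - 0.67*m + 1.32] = 6.24*m - 0.67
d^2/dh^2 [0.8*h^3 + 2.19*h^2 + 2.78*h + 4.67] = 4.8*h + 4.38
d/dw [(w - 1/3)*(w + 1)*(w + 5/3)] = 3*w^2 + 14*w/3 + 7/9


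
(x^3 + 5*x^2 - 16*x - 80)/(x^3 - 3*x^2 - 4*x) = (x^2 + 9*x + 20)/(x*(x + 1))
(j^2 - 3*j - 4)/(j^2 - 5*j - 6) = (j - 4)/(j - 6)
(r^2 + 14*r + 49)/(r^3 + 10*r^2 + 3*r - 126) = (r + 7)/(r^2 + 3*r - 18)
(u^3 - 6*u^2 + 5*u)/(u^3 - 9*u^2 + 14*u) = (u^2 - 6*u + 5)/(u^2 - 9*u + 14)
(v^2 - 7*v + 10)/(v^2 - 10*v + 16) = (v - 5)/(v - 8)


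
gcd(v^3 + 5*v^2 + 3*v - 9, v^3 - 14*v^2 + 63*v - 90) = 1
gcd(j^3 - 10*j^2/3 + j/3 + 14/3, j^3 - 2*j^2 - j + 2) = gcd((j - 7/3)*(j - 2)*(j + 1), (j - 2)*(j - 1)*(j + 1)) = j^2 - j - 2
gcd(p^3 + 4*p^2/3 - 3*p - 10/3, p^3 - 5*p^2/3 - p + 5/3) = p^2 - 2*p/3 - 5/3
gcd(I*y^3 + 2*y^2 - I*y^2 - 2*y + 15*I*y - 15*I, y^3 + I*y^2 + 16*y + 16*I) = 1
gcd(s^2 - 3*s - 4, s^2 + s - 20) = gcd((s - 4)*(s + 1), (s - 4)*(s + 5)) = s - 4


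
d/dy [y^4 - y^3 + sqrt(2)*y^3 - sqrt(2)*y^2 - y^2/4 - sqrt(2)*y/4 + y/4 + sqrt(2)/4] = 4*y^3 - 3*y^2 + 3*sqrt(2)*y^2 - 2*sqrt(2)*y - y/2 - sqrt(2)/4 + 1/4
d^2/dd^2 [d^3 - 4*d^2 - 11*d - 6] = 6*d - 8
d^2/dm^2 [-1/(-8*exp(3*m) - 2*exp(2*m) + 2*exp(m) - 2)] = ((-36*exp(2*m) - 4*exp(m) + 1)*(4*exp(3*m) + exp(2*m) - exp(m) + 1)/2 + (12*exp(2*m) + 2*exp(m) - 1)^2*exp(m))*exp(m)/(4*exp(3*m) + exp(2*m) - exp(m) + 1)^3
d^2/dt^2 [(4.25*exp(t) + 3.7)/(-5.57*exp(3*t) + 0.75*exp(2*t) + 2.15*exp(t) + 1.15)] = (-527.4233*exp(6*t) - 979.866045*exp(5*t) - 35.9498749999999*exp(4*t) - 266.75705*exp(3*t) - 209.20815*exp(2*t) + 6.169875*exp(t) + 3.527625)*exp(t)/(172.808693*exp(9*t) - 69.806025*exp(8*t) - 190.71123*exp(7*t) - 53.56803*exp(6*t) + 102.4386*exp(5*t) + 70.2897*exp(4*t) + 1.03435*exp(3*t) - 18.92325*exp(2*t) - 8.530125*exp(t) - 1.520875)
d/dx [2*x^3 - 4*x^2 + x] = 6*x^2 - 8*x + 1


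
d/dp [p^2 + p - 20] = 2*p + 1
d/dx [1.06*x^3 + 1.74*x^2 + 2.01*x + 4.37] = 3.18*x^2 + 3.48*x + 2.01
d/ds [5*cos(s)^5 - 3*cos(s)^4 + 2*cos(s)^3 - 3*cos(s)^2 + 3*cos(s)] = (-25*cos(s)^4 + 12*cos(s)^3 - 6*cos(s)^2 + 6*cos(s) - 3)*sin(s)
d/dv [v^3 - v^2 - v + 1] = 3*v^2 - 2*v - 1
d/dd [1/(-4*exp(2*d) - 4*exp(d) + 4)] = (2*exp(d) + 1)*exp(d)/(4*(exp(2*d) + exp(d) - 1)^2)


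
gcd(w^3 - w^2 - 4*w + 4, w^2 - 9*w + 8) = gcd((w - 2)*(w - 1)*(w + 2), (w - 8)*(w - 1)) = w - 1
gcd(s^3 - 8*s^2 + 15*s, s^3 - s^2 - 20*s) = s^2 - 5*s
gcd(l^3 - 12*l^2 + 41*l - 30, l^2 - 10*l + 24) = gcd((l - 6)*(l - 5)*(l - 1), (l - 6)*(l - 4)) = l - 6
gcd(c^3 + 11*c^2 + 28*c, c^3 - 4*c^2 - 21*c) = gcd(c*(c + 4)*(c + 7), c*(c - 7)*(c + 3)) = c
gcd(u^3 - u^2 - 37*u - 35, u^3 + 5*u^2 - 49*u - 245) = u^2 - 2*u - 35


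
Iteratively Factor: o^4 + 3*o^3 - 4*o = (o + 2)*(o^3 + o^2 - 2*o) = o*(o + 2)*(o^2 + o - 2) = o*(o - 1)*(o + 2)*(o + 2)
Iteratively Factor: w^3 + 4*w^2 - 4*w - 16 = (w + 4)*(w^2 - 4) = (w + 2)*(w + 4)*(w - 2)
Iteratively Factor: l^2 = (l)*(l)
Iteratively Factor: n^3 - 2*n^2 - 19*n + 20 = (n + 4)*(n^2 - 6*n + 5) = (n - 5)*(n + 4)*(n - 1)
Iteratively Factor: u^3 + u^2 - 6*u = (u)*(u^2 + u - 6) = u*(u - 2)*(u + 3)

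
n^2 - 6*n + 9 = (n - 3)^2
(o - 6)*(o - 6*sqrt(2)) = o^2 - 6*sqrt(2)*o - 6*o + 36*sqrt(2)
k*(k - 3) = k^2 - 3*k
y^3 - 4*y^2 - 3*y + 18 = (y - 3)^2*(y + 2)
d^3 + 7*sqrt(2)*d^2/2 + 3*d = d*(d + sqrt(2)/2)*(d + 3*sqrt(2))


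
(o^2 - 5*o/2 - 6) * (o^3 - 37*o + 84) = o^5 - 5*o^4/2 - 43*o^3 + 353*o^2/2 + 12*o - 504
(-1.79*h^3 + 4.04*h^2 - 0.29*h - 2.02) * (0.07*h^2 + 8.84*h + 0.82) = -0.1253*h^5 - 15.5408*h^4 + 34.2255*h^3 + 0.6078*h^2 - 18.0946*h - 1.6564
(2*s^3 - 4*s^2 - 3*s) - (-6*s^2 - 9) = 2*s^3 + 2*s^2 - 3*s + 9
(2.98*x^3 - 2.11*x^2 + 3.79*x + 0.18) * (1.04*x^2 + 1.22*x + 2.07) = 3.0992*x^5 + 1.4412*x^4 + 7.536*x^3 + 0.443300000000001*x^2 + 8.0649*x + 0.3726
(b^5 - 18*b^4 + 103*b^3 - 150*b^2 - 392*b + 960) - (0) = b^5 - 18*b^4 + 103*b^3 - 150*b^2 - 392*b + 960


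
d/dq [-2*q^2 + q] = 1 - 4*q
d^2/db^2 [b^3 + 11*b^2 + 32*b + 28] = 6*b + 22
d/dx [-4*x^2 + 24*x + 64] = 24 - 8*x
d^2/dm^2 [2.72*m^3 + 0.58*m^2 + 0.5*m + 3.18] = 16.32*m + 1.16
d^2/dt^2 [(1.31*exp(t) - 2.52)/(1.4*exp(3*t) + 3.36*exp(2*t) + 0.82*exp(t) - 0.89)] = (10.2704*exp(6*t) - 25.96608*exp(5*t) - 121.621024*exp(4*t) - 101.97502*exp(3*t) - 25.584048*exp(2*t) - 30.881642*exp(t) - 0.801445)*exp(t)/(2.744*exp(9*t) + 19.7568*exp(8*t) + 52.23792*exp(7*t) + 55.843536*exp(6*t) + 5.477136*exp(5*t) - 29.49576*exp(4*t) - 10.83458*exp(3*t) + 6.18906*exp(2*t) + 1.948566*exp(t) - 0.704969)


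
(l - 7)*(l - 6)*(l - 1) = l^3 - 14*l^2 + 55*l - 42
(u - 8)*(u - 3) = u^2 - 11*u + 24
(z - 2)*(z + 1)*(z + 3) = z^3 + 2*z^2 - 5*z - 6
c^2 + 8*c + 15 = (c + 3)*(c + 5)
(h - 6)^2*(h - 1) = h^3 - 13*h^2 + 48*h - 36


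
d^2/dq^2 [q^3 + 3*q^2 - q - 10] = 6*q + 6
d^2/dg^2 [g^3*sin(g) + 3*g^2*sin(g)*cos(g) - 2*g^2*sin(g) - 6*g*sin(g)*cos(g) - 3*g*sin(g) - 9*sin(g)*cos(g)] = -g^3*sin(g) + 2*g^2*sin(g) - 6*g^2*sin(2*g) + 6*g^2*cos(g) + 9*g*sin(g) + 12*sqrt(2)*g*sin(2*g + pi/4) - 8*g*cos(g) - 4*sin(g) + 21*sin(2*g) - 6*cos(g) - 12*cos(2*g)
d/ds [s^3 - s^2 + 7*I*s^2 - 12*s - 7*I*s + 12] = 3*s^2 + s*(-2 + 14*I) - 12 - 7*I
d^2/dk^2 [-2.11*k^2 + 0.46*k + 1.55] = -4.22000000000000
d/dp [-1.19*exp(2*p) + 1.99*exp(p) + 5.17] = (1.99 - 2.38*exp(p))*exp(p)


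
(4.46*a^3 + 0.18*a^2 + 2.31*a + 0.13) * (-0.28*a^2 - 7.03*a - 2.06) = -1.2488*a^5 - 31.4042*a^4 - 11.0998*a^3 - 16.6465*a^2 - 5.6725*a - 0.2678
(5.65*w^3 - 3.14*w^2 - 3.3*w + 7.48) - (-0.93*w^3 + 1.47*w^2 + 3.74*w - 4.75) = 6.58*w^3 - 4.61*w^2 - 7.04*w + 12.23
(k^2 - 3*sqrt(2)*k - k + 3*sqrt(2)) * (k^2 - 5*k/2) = k^4 - 3*sqrt(2)*k^3 - 7*k^3/2 + 5*k^2/2 + 21*sqrt(2)*k^2/2 - 15*sqrt(2)*k/2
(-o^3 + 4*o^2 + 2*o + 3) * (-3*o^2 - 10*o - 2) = 3*o^5 - 2*o^4 - 44*o^3 - 37*o^2 - 34*o - 6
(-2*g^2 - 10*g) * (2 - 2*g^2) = 4*g^4 + 20*g^3 - 4*g^2 - 20*g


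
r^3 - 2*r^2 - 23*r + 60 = (r - 4)*(r - 3)*(r + 5)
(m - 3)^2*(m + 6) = m^3 - 27*m + 54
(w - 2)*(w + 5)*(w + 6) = w^3 + 9*w^2 + 8*w - 60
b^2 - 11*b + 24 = (b - 8)*(b - 3)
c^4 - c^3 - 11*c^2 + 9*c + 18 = (c - 3)*(c - 2)*(c + 1)*(c + 3)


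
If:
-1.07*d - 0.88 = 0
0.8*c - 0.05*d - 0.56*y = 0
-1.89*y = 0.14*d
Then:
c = -0.01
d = -0.82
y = 0.06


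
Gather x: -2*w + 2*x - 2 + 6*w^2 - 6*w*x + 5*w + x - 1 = 6*w^2 + 3*w + x*(3 - 6*w) - 3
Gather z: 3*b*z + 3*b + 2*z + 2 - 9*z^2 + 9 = 3*b - 9*z^2 + z*(3*b + 2) + 11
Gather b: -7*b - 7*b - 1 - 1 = -14*b - 2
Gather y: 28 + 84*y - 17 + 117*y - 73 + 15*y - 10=216*y - 72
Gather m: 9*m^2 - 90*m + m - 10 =9*m^2 - 89*m - 10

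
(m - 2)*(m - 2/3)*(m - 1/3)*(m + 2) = m^4 - m^3 - 34*m^2/9 + 4*m - 8/9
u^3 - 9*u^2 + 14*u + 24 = (u - 6)*(u - 4)*(u + 1)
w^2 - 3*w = w*(w - 3)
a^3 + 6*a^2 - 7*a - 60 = (a - 3)*(a + 4)*(a + 5)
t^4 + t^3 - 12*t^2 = t^2*(t - 3)*(t + 4)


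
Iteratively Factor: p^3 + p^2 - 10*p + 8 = (p - 1)*(p^2 + 2*p - 8) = (p - 1)*(p + 4)*(p - 2)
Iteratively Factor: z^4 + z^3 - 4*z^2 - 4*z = (z - 2)*(z^3 + 3*z^2 + 2*z) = (z - 2)*(z + 2)*(z^2 + z) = z*(z - 2)*(z + 2)*(z + 1)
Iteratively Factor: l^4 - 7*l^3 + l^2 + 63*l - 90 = (l - 3)*(l^3 - 4*l^2 - 11*l + 30) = (l - 3)*(l - 2)*(l^2 - 2*l - 15) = (l - 5)*(l - 3)*(l - 2)*(l + 3)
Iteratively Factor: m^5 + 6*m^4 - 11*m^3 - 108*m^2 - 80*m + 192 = (m - 4)*(m^4 + 10*m^3 + 29*m^2 + 8*m - 48) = (m - 4)*(m + 4)*(m^3 + 6*m^2 + 5*m - 12) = (m - 4)*(m - 1)*(m + 4)*(m^2 + 7*m + 12) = (m - 4)*(m - 1)*(m + 3)*(m + 4)*(m + 4)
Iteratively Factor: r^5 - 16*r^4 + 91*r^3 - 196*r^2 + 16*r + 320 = (r - 4)*(r^4 - 12*r^3 + 43*r^2 - 24*r - 80) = (r - 4)*(r + 1)*(r^3 - 13*r^2 + 56*r - 80) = (r - 4)^2*(r + 1)*(r^2 - 9*r + 20) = (r - 5)*(r - 4)^2*(r + 1)*(r - 4)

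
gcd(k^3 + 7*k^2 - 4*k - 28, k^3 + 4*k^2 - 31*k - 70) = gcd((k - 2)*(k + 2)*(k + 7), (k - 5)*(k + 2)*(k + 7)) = k^2 + 9*k + 14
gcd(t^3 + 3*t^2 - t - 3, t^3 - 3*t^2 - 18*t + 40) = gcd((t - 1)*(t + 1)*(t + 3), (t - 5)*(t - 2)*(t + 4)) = 1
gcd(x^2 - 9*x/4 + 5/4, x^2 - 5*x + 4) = x - 1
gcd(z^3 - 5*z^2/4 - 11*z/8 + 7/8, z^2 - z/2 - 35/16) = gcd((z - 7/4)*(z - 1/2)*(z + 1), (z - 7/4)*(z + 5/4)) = z - 7/4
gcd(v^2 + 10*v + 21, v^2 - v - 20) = 1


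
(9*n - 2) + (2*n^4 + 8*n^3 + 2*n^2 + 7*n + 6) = 2*n^4 + 8*n^3 + 2*n^2 + 16*n + 4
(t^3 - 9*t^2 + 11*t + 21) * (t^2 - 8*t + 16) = t^5 - 17*t^4 + 99*t^3 - 211*t^2 + 8*t + 336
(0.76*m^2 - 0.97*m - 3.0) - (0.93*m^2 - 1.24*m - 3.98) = -0.17*m^2 + 0.27*m + 0.98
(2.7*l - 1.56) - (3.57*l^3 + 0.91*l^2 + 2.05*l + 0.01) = -3.57*l^3 - 0.91*l^2 + 0.65*l - 1.57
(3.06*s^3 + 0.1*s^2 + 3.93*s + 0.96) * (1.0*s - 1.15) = 3.06*s^4 - 3.419*s^3 + 3.815*s^2 - 3.5595*s - 1.104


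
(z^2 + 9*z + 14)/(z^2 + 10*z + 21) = (z + 2)/(z + 3)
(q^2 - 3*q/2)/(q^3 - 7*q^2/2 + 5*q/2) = (2*q - 3)/(2*q^2 - 7*q + 5)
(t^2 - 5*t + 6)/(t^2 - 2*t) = (t - 3)/t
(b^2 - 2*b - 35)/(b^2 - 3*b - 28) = (b + 5)/(b + 4)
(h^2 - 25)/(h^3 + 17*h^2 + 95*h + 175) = (h - 5)/(h^2 + 12*h + 35)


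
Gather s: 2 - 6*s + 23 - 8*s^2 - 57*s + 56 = -8*s^2 - 63*s + 81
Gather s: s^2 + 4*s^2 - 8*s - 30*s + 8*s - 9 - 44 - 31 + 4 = 5*s^2 - 30*s - 80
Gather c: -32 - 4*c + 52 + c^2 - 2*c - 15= c^2 - 6*c + 5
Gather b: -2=-2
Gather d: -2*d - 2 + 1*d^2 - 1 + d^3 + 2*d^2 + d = d^3 + 3*d^2 - d - 3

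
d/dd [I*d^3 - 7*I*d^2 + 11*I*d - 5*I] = I*(3*d^2 - 14*d + 11)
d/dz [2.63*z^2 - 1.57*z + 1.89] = 5.26*z - 1.57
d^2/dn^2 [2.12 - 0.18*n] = 0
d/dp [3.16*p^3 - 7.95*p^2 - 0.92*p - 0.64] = 9.48*p^2 - 15.9*p - 0.92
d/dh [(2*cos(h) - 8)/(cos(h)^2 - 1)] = 2*(cos(h)^2 - 8*cos(h) + 1)/sin(h)^3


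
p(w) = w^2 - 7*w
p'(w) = 2*w - 7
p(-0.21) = 1.51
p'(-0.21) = -7.42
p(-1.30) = 10.79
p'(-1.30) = -9.60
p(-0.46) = 3.43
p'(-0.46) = -7.92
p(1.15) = -6.73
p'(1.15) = -4.70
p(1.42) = -7.92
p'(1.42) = -4.16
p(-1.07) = 8.63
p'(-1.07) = -9.14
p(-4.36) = 49.53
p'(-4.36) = -15.72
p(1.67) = -8.90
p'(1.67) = -3.66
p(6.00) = -6.00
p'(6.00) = 5.00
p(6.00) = -6.00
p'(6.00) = 5.00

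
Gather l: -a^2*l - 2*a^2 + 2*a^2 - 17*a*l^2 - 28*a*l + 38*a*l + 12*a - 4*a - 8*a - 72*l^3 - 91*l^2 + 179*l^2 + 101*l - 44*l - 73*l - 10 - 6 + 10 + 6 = -72*l^3 + l^2*(88 - 17*a) + l*(-a^2 + 10*a - 16)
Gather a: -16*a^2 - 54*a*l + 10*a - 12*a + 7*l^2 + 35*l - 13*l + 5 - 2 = -16*a^2 + a*(-54*l - 2) + 7*l^2 + 22*l + 3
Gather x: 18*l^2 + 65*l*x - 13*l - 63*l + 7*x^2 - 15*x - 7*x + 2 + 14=18*l^2 - 76*l + 7*x^2 + x*(65*l - 22) + 16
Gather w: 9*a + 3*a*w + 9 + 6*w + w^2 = 9*a + w^2 + w*(3*a + 6) + 9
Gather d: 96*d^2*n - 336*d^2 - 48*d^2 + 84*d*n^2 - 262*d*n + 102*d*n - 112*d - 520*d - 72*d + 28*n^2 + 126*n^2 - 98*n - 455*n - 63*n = d^2*(96*n - 384) + d*(84*n^2 - 160*n - 704) + 154*n^2 - 616*n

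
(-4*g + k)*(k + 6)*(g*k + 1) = -4*g^2*k^2 - 24*g^2*k + g*k^3 + 6*g*k^2 - 4*g*k - 24*g + k^2 + 6*k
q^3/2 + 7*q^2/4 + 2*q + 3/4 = (q/2 + 1/2)*(q + 1)*(q + 3/2)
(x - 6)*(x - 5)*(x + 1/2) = x^3 - 21*x^2/2 + 49*x/2 + 15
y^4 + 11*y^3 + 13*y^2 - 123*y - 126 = (y - 3)*(y + 1)*(y + 6)*(y + 7)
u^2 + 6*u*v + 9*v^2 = (u + 3*v)^2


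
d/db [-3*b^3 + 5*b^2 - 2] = b*(10 - 9*b)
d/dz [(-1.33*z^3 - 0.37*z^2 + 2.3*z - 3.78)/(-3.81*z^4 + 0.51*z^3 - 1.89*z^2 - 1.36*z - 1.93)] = (-5.0673*z^6 - 2.8194*z^5 + 28.9914*z^4 - 56.3356*z^3 + 18.3343*z^2 - 12.8602*z - 9.5798)/(14.5161*z^8 - 3.8862*z^7 + 14.6619*z^6 + 8.4354*z^5 + 16.8915*z^4 + 3.1722*z^3 + 9.145*z^2 + 5.2496*z + 3.7249)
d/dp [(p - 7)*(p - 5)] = 2*p - 12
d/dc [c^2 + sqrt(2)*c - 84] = 2*c + sqrt(2)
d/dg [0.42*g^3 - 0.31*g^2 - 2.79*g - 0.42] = 1.26*g^2 - 0.62*g - 2.79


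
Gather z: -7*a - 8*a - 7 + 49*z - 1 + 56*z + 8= -15*a + 105*z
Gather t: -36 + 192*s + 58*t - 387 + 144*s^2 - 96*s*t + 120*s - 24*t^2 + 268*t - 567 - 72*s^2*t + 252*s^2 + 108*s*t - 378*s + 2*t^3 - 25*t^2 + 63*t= 396*s^2 - 66*s + 2*t^3 - 49*t^2 + t*(-72*s^2 + 12*s + 389) - 990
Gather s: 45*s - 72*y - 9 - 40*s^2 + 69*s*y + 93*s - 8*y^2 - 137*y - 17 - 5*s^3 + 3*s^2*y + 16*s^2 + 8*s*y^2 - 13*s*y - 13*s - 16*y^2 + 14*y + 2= -5*s^3 + s^2*(3*y - 24) + s*(8*y^2 + 56*y + 125) - 24*y^2 - 195*y - 24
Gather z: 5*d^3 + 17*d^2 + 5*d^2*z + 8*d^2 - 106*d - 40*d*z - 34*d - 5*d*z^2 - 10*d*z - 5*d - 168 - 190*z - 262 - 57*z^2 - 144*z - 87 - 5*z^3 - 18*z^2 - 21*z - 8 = 5*d^3 + 25*d^2 - 145*d - 5*z^3 + z^2*(-5*d - 75) + z*(5*d^2 - 50*d - 355) - 525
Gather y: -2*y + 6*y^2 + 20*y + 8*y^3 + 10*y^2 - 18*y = 8*y^3 + 16*y^2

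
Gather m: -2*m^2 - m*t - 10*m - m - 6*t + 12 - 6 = -2*m^2 + m*(-t - 11) - 6*t + 6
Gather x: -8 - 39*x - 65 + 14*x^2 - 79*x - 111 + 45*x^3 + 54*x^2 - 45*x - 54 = 45*x^3 + 68*x^2 - 163*x - 238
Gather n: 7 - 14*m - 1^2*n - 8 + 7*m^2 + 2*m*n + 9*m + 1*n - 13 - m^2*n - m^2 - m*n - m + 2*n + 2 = 6*m^2 - 6*m + n*(-m^2 + m + 2) - 12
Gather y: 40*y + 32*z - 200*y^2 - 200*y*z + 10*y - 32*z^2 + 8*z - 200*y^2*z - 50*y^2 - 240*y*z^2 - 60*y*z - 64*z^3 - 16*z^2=y^2*(-200*z - 250) + y*(-240*z^2 - 260*z + 50) - 64*z^3 - 48*z^2 + 40*z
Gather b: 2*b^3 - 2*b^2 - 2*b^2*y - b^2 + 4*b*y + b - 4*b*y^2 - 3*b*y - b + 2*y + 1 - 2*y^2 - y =2*b^3 + b^2*(-2*y - 3) + b*(-4*y^2 + y) - 2*y^2 + y + 1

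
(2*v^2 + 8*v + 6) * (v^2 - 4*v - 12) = 2*v^4 - 50*v^2 - 120*v - 72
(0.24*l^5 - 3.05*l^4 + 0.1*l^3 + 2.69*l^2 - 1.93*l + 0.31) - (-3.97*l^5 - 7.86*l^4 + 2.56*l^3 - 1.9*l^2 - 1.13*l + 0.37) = 4.21*l^5 + 4.81*l^4 - 2.46*l^3 + 4.59*l^2 - 0.8*l - 0.06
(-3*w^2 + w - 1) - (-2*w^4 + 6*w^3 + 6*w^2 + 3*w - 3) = 2*w^4 - 6*w^3 - 9*w^2 - 2*w + 2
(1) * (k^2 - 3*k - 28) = k^2 - 3*k - 28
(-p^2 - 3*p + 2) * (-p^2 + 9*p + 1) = p^4 - 6*p^3 - 30*p^2 + 15*p + 2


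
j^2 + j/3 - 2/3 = (j - 2/3)*(j + 1)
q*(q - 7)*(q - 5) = q^3 - 12*q^2 + 35*q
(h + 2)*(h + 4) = h^2 + 6*h + 8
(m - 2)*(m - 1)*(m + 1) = m^3 - 2*m^2 - m + 2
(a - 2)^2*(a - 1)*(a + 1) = a^4 - 4*a^3 + 3*a^2 + 4*a - 4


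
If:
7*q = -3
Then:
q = -3/7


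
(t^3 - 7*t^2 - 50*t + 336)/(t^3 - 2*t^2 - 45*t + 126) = (t - 8)/(t - 3)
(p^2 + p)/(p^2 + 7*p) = (p + 1)/(p + 7)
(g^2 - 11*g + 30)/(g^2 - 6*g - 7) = (-g^2 + 11*g - 30)/(-g^2 + 6*g + 7)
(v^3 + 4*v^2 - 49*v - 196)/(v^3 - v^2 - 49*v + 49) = (v + 4)/(v - 1)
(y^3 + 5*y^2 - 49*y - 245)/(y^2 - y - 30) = (y^2 - 49)/(y - 6)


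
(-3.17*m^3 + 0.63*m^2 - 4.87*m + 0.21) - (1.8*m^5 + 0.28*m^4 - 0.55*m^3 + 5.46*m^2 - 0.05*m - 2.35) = -1.8*m^5 - 0.28*m^4 - 2.62*m^3 - 4.83*m^2 - 4.82*m + 2.56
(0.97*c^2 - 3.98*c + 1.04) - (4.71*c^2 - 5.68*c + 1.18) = -3.74*c^2 + 1.7*c - 0.14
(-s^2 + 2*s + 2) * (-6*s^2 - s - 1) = 6*s^4 - 11*s^3 - 13*s^2 - 4*s - 2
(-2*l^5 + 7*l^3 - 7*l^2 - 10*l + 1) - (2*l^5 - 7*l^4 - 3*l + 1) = -4*l^5 + 7*l^4 + 7*l^3 - 7*l^2 - 7*l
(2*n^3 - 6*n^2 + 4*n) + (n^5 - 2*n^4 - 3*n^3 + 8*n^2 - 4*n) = n^5 - 2*n^4 - n^3 + 2*n^2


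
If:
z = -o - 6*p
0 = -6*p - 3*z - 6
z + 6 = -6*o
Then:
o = -6/13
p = 8/13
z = -42/13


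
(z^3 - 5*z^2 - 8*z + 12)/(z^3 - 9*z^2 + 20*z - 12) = (z + 2)/(z - 2)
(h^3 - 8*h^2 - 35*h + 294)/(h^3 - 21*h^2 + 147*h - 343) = (h + 6)/(h - 7)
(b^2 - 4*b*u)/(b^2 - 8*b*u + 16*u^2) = b/(b - 4*u)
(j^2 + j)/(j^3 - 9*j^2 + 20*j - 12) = j*(j + 1)/(j^3 - 9*j^2 + 20*j - 12)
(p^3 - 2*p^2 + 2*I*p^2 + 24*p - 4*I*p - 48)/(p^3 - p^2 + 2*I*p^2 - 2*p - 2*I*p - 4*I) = (p^2 + 2*I*p + 24)/(p^2 + p*(1 + 2*I) + 2*I)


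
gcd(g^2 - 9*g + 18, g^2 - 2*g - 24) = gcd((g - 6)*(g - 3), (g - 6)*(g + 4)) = g - 6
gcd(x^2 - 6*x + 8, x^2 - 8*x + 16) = x - 4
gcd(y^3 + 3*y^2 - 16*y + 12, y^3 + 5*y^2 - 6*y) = y^2 + 5*y - 6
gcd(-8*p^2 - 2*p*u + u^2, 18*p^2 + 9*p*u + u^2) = 1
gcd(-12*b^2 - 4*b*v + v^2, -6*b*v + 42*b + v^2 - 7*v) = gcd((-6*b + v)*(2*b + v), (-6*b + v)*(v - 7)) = -6*b + v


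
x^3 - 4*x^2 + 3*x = x*(x - 3)*(x - 1)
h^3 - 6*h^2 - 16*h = h*(h - 8)*(h + 2)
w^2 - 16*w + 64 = (w - 8)^2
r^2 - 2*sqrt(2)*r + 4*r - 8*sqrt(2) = (r + 4)*(r - 2*sqrt(2))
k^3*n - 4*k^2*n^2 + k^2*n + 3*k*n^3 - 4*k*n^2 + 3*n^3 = (k - 3*n)*(k - n)*(k*n + n)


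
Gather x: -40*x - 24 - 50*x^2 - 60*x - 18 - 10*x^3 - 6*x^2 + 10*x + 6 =-10*x^3 - 56*x^2 - 90*x - 36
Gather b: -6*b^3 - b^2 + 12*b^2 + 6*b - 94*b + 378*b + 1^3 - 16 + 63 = -6*b^3 + 11*b^2 + 290*b + 48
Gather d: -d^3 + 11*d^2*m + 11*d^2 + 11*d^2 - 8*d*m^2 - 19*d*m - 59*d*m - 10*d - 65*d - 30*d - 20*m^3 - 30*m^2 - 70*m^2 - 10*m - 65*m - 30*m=-d^3 + d^2*(11*m + 22) + d*(-8*m^2 - 78*m - 105) - 20*m^3 - 100*m^2 - 105*m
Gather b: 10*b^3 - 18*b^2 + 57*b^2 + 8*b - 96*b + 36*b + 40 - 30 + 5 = 10*b^3 + 39*b^2 - 52*b + 15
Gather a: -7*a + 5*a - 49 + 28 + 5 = -2*a - 16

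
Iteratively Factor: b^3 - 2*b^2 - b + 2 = (b - 1)*(b^2 - b - 2) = (b - 1)*(b + 1)*(b - 2)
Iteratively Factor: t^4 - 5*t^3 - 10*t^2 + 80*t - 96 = (t - 3)*(t^3 - 2*t^2 - 16*t + 32) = (t - 3)*(t - 2)*(t^2 - 16) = (t - 4)*(t - 3)*(t - 2)*(t + 4)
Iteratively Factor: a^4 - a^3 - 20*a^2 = (a - 5)*(a^3 + 4*a^2) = (a - 5)*(a + 4)*(a^2) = a*(a - 5)*(a + 4)*(a)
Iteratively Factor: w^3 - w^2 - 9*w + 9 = (w - 3)*(w^2 + 2*w - 3) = (w - 3)*(w - 1)*(w + 3)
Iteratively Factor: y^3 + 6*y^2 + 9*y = (y + 3)*(y^2 + 3*y) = y*(y + 3)*(y + 3)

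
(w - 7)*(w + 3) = w^2 - 4*w - 21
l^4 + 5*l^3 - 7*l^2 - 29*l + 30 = (l - 2)*(l - 1)*(l + 3)*(l + 5)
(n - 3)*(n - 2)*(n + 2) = n^3 - 3*n^2 - 4*n + 12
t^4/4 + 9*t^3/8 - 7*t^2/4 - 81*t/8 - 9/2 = (t/4 + 1)*(t - 3)*(t + 1/2)*(t + 3)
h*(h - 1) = h^2 - h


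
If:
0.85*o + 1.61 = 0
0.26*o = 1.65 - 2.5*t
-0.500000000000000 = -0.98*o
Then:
No Solution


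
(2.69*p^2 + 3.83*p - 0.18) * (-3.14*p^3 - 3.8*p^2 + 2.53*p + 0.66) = -8.4466*p^5 - 22.2482*p^4 - 7.1831*p^3 + 12.1493*p^2 + 2.0724*p - 0.1188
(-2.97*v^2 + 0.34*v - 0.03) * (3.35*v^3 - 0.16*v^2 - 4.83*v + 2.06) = -9.9495*v^5 + 1.6142*v^4 + 14.1902*v^3 - 7.7556*v^2 + 0.8453*v - 0.0618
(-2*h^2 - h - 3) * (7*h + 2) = -14*h^3 - 11*h^2 - 23*h - 6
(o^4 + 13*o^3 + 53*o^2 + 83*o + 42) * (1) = o^4 + 13*o^3 + 53*o^2 + 83*o + 42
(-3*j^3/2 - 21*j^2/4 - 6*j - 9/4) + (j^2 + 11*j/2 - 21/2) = -3*j^3/2 - 17*j^2/4 - j/2 - 51/4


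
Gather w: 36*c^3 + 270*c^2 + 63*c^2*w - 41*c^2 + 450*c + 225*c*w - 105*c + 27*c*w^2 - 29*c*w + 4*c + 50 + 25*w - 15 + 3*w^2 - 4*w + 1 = 36*c^3 + 229*c^2 + 349*c + w^2*(27*c + 3) + w*(63*c^2 + 196*c + 21) + 36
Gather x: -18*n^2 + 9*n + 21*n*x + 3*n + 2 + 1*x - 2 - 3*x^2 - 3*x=-18*n^2 + 12*n - 3*x^2 + x*(21*n - 2)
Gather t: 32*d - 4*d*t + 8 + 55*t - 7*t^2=32*d - 7*t^2 + t*(55 - 4*d) + 8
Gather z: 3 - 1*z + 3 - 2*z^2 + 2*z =-2*z^2 + z + 6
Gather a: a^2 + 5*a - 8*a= a^2 - 3*a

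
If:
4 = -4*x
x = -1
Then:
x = -1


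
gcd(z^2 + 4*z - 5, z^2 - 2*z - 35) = z + 5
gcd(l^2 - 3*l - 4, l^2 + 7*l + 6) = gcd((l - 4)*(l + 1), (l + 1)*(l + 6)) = l + 1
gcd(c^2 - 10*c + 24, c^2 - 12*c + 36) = c - 6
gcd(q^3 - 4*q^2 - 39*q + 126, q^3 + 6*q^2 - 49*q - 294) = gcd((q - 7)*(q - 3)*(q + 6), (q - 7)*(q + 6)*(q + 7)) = q^2 - q - 42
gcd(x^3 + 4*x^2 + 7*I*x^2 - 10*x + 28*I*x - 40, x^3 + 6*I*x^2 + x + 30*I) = x + 5*I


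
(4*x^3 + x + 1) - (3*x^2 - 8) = 4*x^3 - 3*x^2 + x + 9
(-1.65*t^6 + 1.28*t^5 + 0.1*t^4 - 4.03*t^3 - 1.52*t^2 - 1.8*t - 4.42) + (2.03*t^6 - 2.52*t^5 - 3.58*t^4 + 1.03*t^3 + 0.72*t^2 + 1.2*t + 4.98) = 0.38*t^6 - 1.24*t^5 - 3.48*t^4 - 3.0*t^3 - 0.8*t^2 - 0.6*t + 0.56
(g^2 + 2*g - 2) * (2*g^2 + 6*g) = 2*g^4 + 10*g^3 + 8*g^2 - 12*g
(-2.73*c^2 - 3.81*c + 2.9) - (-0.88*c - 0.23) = -2.73*c^2 - 2.93*c + 3.13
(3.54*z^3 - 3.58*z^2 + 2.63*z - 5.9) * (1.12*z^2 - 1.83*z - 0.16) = 3.9648*z^5 - 10.4878*z^4 + 8.9306*z^3 - 10.8481*z^2 + 10.3762*z + 0.944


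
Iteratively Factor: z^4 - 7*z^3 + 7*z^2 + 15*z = (z - 3)*(z^3 - 4*z^2 - 5*z) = (z - 3)*(z + 1)*(z^2 - 5*z) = (z - 5)*(z - 3)*(z + 1)*(z)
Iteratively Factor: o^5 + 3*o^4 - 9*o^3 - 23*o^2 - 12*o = (o + 4)*(o^4 - o^3 - 5*o^2 - 3*o) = o*(o + 4)*(o^3 - o^2 - 5*o - 3) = o*(o + 1)*(o + 4)*(o^2 - 2*o - 3) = o*(o - 3)*(o + 1)*(o + 4)*(o + 1)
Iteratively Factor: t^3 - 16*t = (t)*(t^2 - 16) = t*(t - 4)*(t + 4)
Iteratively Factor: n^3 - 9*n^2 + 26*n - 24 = (n - 2)*(n^2 - 7*n + 12) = (n - 4)*(n - 2)*(n - 3)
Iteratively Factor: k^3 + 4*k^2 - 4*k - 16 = (k + 4)*(k^2 - 4) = (k - 2)*(k + 4)*(k + 2)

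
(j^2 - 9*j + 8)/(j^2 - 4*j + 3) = (j - 8)/(j - 3)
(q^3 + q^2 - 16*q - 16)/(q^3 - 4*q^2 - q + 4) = (q + 4)/(q - 1)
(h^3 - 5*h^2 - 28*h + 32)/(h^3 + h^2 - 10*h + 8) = (h - 8)/(h - 2)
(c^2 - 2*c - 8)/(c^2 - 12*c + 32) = (c + 2)/(c - 8)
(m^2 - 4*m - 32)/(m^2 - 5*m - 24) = (m + 4)/(m + 3)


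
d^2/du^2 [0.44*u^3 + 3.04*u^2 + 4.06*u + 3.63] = 2.64*u + 6.08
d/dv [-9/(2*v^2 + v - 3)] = 9*(4*v + 1)/(2*v^2 + v - 3)^2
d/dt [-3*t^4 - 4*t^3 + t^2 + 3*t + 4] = -12*t^3 - 12*t^2 + 2*t + 3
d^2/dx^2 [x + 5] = 0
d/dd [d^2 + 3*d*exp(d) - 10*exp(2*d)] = 3*d*exp(d) + 2*d - 20*exp(2*d) + 3*exp(d)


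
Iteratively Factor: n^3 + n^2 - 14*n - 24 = (n + 2)*(n^2 - n - 12) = (n + 2)*(n + 3)*(n - 4)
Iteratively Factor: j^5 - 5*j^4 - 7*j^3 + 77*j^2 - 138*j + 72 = (j + 4)*(j^4 - 9*j^3 + 29*j^2 - 39*j + 18) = (j - 1)*(j + 4)*(j^3 - 8*j^2 + 21*j - 18) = (j - 2)*(j - 1)*(j + 4)*(j^2 - 6*j + 9) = (j - 3)*(j - 2)*(j - 1)*(j + 4)*(j - 3)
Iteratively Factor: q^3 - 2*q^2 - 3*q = (q)*(q^2 - 2*q - 3) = q*(q - 3)*(q + 1)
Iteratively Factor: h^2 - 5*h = (h - 5)*(h)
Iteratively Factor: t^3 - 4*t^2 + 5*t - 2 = (t - 1)*(t^2 - 3*t + 2) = (t - 2)*(t - 1)*(t - 1)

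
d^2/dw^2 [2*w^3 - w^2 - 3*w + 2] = 12*w - 2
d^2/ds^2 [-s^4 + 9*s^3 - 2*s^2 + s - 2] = -12*s^2 + 54*s - 4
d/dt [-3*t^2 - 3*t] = -6*t - 3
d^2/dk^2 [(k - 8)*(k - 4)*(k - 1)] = 6*k - 26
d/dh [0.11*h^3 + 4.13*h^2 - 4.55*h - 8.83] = 0.33*h^2 + 8.26*h - 4.55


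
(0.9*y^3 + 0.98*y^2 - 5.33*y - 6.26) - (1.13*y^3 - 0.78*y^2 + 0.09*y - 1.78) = -0.23*y^3 + 1.76*y^2 - 5.42*y - 4.48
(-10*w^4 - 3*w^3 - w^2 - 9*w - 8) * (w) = -10*w^5 - 3*w^4 - w^3 - 9*w^2 - 8*w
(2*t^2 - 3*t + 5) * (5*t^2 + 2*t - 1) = 10*t^4 - 11*t^3 + 17*t^2 + 13*t - 5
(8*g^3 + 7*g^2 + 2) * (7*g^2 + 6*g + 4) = 56*g^5 + 97*g^4 + 74*g^3 + 42*g^2 + 12*g + 8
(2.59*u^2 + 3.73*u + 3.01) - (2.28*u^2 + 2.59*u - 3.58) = 0.31*u^2 + 1.14*u + 6.59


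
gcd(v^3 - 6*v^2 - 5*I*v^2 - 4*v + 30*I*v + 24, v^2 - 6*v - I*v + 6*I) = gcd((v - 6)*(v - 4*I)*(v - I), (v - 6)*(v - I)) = v^2 + v*(-6 - I) + 6*I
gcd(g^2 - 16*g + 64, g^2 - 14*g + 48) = g - 8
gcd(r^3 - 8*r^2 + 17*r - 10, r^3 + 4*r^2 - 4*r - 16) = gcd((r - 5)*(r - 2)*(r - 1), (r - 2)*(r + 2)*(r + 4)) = r - 2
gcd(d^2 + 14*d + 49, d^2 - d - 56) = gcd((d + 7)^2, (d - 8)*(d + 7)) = d + 7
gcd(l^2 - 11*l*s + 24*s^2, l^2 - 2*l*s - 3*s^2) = -l + 3*s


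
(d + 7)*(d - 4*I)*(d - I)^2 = d^4 + 7*d^3 - 6*I*d^3 - 9*d^2 - 42*I*d^2 - 63*d + 4*I*d + 28*I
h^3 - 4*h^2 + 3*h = h*(h - 3)*(h - 1)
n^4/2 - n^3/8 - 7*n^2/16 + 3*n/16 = n*(n/2 + 1/2)*(n - 3/4)*(n - 1/2)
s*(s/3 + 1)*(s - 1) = s^3/3 + 2*s^2/3 - s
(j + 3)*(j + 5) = j^2 + 8*j + 15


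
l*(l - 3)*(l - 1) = l^3 - 4*l^2 + 3*l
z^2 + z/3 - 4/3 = (z - 1)*(z + 4/3)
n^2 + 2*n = n*(n + 2)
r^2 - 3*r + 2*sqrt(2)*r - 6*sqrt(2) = (r - 3)*(r + 2*sqrt(2))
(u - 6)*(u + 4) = u^2 - 2*u - 24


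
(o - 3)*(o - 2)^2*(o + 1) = o^4 - 6*o^3 + 9*o^2 + 4*o - 12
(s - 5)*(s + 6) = s^2 + s - 30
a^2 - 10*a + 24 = (a - 6)*(a - 4)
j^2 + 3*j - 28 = (j - 4)*(j + 7)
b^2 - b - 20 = (b - 5)*(b + 4)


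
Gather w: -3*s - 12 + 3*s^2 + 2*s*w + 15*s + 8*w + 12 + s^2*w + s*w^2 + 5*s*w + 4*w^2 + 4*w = 3*s^2 + 12*s + w^2*(s + 4) + w*(s^2 + 7*s + 12)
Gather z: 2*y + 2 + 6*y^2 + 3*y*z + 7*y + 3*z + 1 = 6*y^2 + 9*y + z*(3*y + 3) + 3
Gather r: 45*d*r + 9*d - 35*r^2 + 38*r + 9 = 9*d - 35*r^2 + r*(45*d + 38) + 9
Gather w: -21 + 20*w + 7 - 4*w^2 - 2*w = -4*w^2 + 18*w - 14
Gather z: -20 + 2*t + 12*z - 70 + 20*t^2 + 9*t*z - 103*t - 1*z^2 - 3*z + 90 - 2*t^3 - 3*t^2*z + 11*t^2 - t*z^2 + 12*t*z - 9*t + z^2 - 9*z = -2*t^3 + 31*t^2 - t*z^2 - 110*t + z*(-3*t^2 + 21*t)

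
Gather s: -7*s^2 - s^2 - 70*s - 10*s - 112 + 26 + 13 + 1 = -8*s^2 - 80*s - 72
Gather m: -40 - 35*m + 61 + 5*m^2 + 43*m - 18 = 5*m^2 + 8*m + 3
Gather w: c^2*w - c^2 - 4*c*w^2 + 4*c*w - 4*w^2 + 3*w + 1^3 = -c^2 + w^2*(-4*c - 4) + w*(c^2 + 4*c + 3) + 1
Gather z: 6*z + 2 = 6*z + 2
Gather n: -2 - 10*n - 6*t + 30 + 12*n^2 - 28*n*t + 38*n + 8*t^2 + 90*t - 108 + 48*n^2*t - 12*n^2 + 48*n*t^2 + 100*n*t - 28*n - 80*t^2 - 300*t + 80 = 48*n^2*t + n*(48*t^2 + 72*t) - 72*t^2 - 216*t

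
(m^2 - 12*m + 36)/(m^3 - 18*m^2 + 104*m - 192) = (m - 6)/(m^2 - 12*m + 32)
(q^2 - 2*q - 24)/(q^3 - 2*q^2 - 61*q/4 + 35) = 4*(q - 6)/(4*q^2 - 24*q + 35)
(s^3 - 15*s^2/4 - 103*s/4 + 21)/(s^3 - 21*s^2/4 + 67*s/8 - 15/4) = 2*(s^2 - 3*s - 28)/(2*s^2 - 9*s + 10)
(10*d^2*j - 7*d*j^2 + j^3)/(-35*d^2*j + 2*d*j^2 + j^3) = (-2*d + j)/(7*d + j)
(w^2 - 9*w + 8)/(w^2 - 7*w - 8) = (w - 1)/(w + 1)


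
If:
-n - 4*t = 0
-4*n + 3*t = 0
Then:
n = 0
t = 0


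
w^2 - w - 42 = (w - 7)*(w + 6)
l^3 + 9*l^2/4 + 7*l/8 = l*(l + 1/2)*(l + 7/4)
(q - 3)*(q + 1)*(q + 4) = q^3 + 2*q^2 - 11*q - 12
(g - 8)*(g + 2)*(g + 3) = g^3 - 3*g^2 - 34*g - 48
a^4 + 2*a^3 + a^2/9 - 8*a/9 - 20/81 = (a - 2/3)*(a + 1/3)*(a + 2/3)*(a + 5/3)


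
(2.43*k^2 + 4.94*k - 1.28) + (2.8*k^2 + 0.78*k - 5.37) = 5.23*k^2 + 5.72*k - 6.65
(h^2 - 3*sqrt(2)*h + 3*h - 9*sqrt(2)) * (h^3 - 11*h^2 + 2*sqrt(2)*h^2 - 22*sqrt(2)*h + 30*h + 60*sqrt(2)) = h^5 - 8*h^4 - sqrt(2)*h^4 - 15*h^3 + 8*sqrt(2)*h^3 + 3*sqrt(2)*h^2 + 186*h^2 - 90*sqrt(2)*h + 36*h - 1080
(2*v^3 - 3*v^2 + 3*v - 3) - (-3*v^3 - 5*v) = 5*v^3 - 3*v^2 + 8*v - 3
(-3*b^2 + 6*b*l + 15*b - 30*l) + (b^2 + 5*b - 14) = -2*b^2 + 6*b*l + 20*b - 30*l - 14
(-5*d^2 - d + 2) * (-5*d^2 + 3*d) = 25*d^4 - 10*d^3 - 13*d^2 + 6*d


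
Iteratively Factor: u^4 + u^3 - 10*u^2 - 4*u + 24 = (u - 2)*(u^3 + 3*u^2 - 4*u - 12) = (u - 2)^2*(u^2 + 5*u + 6) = (u - 2)^2*(u + 3)*(u + 2)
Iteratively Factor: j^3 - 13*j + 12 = (j - 1)*(j^2 + j - 12) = (j - 1)*(j + 4)*(j - 3)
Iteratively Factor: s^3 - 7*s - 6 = (s - 3)*(s^2 + 3*s + 2) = (s - 3)*(s + 2)*(s + 1)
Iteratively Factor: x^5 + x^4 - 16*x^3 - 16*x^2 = (x + 1)*(x^4 - 16*x^2) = x*(x + 1)*(x^3 - 16*x) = x*(x - 4)*(x + 1)*(x^2 + 4*x) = x*(x - 4)*(x + 1)*(x + 4)*(x)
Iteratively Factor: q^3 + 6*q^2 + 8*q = (q + 2)*(q^2 + 4*q) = (q + 2)*(q + 4)*(q)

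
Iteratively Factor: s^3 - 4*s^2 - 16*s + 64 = (s - 4)*(s^2 - 16) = (s - 4)*(s + 4)*(s - 4)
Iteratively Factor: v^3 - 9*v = (v)*(v^2 - 9) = v*(v - 3)*(v + 3)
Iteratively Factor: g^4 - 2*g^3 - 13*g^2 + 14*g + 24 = (g - 4)*(g^3 + 2*g^2 - 5*g - 6) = (g - 4)*(g - 2)*(g^2 + 4*g + 3) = (g - 4)*(g - 2)*(g + 1)*(g + 3)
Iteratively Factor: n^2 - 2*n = (n)*(n - 2)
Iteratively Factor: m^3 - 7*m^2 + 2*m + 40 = (m - 5)*(m^2 - 2*m - 8) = (m - 5)*(m + 2)*(m - 4)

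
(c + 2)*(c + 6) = c^2 + 8*c + 12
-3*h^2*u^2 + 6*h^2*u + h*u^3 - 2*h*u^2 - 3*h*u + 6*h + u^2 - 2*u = (-3*h + u)*(u - 2)*(h*u + 1)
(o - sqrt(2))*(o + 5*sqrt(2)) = o^2 + 4*sqrt(2)*o - 10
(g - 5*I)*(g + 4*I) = g^2 - I*g + 20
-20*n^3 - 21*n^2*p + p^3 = (-5*n + p)*(n + p)*(4*n + p)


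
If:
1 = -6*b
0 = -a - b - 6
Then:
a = -35/6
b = -1/6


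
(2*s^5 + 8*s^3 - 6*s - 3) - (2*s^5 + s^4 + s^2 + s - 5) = -s^4 + 8*s^3 - s^2 - 7*s + 2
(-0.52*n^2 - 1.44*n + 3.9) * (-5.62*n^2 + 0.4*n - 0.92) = 2.9224*n^4 + 7.8848*n^3 - 22.0156*n^2 + 2.8848*n - 3.588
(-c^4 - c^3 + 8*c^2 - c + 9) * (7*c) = -7*c^5 - 7*c^4 + 56*c^3 - 7*c^2 + 63*c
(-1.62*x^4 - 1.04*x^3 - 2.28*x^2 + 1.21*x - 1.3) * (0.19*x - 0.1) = -0.3078*x^5 - 0.0356*x^4 - 0.3292*x^3 + 0.4579*x^2 - 0.368*x + 0.13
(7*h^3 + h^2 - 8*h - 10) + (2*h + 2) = 7*h^3 + h^2 - 6*h - 8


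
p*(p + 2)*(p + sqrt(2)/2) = p^3 + sqrt(2)*p^2/2 + 2*p^2 + sqrt(2)*p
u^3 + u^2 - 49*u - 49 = (u - 7)*(u + 1)*(u + 7)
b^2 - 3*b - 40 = (b - 8)*(b + 5)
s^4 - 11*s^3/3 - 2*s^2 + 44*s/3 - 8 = (s - 3)*(s - 2)*(s - 2/3)*(s + 2)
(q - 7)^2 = q^2 - 14*q + 49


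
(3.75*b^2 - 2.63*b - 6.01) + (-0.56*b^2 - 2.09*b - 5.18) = 3.19*b^2 - 4.72*b - 11.19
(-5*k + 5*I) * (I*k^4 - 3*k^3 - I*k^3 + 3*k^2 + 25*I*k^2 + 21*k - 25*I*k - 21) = -5*I*k^5 + 10*k^4 + 5*I*k^4 - 10*k^3 - 140*I*k^3 - 230*k^2 + 140*I*k^2 + 230*k + 105*I*k - 105*I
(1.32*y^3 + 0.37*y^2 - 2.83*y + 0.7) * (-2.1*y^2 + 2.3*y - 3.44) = -2.772*y^5 + 2.259*y^4 + 2.2532*y^3 - 9.2518*y^2 + 11.3452*y - 2.408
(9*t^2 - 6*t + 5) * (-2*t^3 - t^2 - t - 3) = -18*t^5 + 3*t^4 - 13*t^3 - 26*t^2 + 13*t - 15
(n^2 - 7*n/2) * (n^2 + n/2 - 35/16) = n^4 - 3*n^3 - 63*n^2/16 + 245*n/32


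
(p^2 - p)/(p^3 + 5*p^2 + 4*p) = (p - 1)/(p^2 + 5*p + 4)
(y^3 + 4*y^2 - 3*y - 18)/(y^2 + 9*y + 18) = (y^2 + y - 6)/(y + 6)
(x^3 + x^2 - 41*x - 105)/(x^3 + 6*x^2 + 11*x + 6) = (x^2 - 2*x - 35)/(x^2 + 3*x + 2)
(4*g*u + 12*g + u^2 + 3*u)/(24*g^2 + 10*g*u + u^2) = (u + 3)/(6*g + u)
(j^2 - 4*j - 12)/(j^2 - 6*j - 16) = (j - 6)/(j - 8)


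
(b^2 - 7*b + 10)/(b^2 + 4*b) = (b^2 - 7*b + 10)/(b*(b + 4))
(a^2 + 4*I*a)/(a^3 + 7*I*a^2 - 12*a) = 1/(a + 3*I)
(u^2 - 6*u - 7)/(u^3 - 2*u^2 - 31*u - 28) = 1/(u + 4)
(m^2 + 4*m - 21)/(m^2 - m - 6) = (m + 7)/(m + 2)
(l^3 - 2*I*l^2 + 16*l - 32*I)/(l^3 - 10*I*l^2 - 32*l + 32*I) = (l + 4*I)/(l - 4*I)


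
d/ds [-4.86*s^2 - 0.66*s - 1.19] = -9.72*s - 0.66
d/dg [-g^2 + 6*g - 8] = 6 - 2*g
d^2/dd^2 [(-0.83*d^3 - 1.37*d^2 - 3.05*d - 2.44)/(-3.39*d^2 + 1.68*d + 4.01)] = (1.4210854715202e-14*d^5 - 2.8421709430404e-14*d^4 + 112.957716*d^3 + 313.535466*d^2 + 245.46954*d + 83.076538)/(38.958219*d^6 - 57.920184*d^5 - 109.546155*d^4 + 132.28488*d^3 + 129.581145*d^2 - 81.043704*d - 64.481201)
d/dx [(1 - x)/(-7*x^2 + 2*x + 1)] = (-7*x^2 + 14*x - 3)/(49*x^4 - 28*x^3 - 10*x^2 + 4*x + 1)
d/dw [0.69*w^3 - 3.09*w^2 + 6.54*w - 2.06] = 2.07*w^2 - 6.18*w + 6.54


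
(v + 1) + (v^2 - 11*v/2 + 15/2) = v^2 - 9*v/2 + 17/2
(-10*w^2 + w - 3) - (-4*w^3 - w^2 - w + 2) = 4*w^3 - 9*w^2 + 2*w - 5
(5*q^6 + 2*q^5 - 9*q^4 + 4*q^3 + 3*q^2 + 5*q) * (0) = 0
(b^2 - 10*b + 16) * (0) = 0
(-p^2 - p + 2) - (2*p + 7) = -p^2 - 3*p - 5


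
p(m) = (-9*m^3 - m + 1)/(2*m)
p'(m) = (-27*m^2 - 1)/(2*m) - (-9*m^3 - m + 1)/(2*m^2) = -9*m - 1/(2*m^2)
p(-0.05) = -10.51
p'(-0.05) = -199.55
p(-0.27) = -2.68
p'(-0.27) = -4.43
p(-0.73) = -3.58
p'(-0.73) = 5.63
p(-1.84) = -16.01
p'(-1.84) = 16.41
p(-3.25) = -48.19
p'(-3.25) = 29.20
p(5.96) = -160.26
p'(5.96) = -53.65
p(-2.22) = -22.90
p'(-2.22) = 19.88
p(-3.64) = -60.26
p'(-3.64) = 32.72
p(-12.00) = -648.54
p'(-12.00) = 108.00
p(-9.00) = -365.06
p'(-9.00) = 80.99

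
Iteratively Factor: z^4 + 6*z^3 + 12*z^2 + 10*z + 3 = (z + 1)*(z^3 + 5*z^2 + 7*z + 3) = (z + 1)^2*(z^2 + 4*z + 3) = (z + 1)^3*(z + 3)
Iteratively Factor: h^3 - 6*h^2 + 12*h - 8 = (h - 2)*(h^2 - 4*h + 4) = (h - 2)^2*(h - 2)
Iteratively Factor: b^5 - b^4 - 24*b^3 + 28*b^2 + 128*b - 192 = (b - 4)*(b^4 + 3*b^3 - 12*b^2 - 20*b + 48) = (b - 4)*(b - 2)*(b^3 + 5*b^2 - 2*b - 24) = (b - 4)*(b - 2)*(b + 4)*(b^2 + b - 6) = (b - 4)*(b - 2)*(b + 3)*(b + 4)*(b - 2)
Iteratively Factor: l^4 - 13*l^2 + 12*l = (l)*(l^3 - 13*l + 12) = l*(l - 3)*(l^2 + 3*l - 4) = l*(l - 3)*(l + 4)*(l - 1)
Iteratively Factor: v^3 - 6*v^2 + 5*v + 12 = (v - 3)*(v^2 - 3*v - 4) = (v - 4)*(v - 3)*(v + 1)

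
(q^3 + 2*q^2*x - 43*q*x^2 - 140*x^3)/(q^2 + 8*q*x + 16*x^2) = (q^2 - 2*q*x - 35*x^2)/(q + 4*x)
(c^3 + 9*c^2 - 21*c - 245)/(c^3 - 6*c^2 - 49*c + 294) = (c^2 + 2*c - 35)/(c^2 - 13*c + 42)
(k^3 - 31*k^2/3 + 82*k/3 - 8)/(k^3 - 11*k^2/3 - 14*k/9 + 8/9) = 3*(k - 6)/(3*k + 2)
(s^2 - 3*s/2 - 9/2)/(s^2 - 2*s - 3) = (s + 3/2)/(s + 1)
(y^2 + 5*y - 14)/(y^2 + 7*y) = (y - 2)/y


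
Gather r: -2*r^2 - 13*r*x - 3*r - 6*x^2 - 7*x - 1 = -2*r^2 + r*(-13*x - 3) - 6*x^2 - 7*x - 1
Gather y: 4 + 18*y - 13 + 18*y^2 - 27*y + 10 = 18*y^2 - 9*y + 1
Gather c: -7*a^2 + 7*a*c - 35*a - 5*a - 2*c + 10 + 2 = -7*a^2 - 40*a + c*(7*a - 2) + 12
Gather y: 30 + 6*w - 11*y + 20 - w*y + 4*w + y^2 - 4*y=10*w + y^2 + y*(-w - 15) + 50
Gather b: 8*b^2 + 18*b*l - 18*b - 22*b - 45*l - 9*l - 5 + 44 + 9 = 8*b^2 + b*(18*l - 40) - 54*l + 48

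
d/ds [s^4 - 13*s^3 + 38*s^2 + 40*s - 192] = 4*s^3 - 39*s^2 + 76*s + 40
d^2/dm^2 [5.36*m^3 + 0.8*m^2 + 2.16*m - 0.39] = 32.16*m + 1.6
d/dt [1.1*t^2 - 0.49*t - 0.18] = 2.2*t - 0.49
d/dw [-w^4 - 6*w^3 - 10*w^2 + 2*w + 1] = -4*w^3 - 18*w^2 - 20*w + 2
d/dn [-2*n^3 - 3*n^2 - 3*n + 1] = -6*n^2 - 6*n - 3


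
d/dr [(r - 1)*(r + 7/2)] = 2*r + 5/2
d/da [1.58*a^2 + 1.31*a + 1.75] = 3.16*a + 1.31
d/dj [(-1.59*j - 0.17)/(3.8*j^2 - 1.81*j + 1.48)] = (6.042*j^2 + 1.292*j - 2.6609)/(14.44*j^4 - 13.756*j^3 + 14.5241*j^2 - 5.3576*j + 2.1904)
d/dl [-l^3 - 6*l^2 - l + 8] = -3*l^2 - 12*l - 1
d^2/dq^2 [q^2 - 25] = 2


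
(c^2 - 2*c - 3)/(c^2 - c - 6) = (c + 1)/(c + 2)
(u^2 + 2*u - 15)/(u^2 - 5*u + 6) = (u + 5)/(u - 2)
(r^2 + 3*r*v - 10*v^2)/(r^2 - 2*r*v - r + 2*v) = (r + 5*v)/(r - 1)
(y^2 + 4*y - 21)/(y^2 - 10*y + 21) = (y + 7)/(y - 7)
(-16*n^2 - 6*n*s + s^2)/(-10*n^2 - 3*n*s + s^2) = (-8*n + s)/(-5*n + s)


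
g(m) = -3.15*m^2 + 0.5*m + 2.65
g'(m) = 0.5 - 6.3*m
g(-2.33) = -15.62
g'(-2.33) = 15.18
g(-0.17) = 2.47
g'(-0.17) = 1.57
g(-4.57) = -65.42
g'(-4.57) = 29.29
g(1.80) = -6.66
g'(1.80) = -10.84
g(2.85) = -21.51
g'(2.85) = -17.46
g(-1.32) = -3.50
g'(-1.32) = 8.82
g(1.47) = -3.42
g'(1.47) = -8.76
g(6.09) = -111.13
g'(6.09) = -37.87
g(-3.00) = -27.20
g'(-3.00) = 19.40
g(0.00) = 2.65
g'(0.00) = 0.50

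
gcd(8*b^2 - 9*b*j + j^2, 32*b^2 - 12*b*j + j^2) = 8*b - j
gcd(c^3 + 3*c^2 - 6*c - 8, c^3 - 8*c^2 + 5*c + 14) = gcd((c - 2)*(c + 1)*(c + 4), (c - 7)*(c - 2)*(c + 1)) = c^2 - c - 2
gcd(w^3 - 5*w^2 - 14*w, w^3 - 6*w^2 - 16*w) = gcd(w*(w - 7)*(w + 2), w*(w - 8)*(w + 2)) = w^2 + 2*w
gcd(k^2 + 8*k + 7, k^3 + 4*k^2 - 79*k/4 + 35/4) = k + 7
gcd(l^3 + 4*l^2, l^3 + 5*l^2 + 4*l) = l^2 + 4*l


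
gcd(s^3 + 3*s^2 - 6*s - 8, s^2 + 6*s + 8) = s + 4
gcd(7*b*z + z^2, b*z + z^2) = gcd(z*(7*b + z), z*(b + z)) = z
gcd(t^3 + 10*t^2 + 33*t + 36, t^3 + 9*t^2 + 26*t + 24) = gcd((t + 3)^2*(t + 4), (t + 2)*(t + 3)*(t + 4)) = t^2 + 7*t + 12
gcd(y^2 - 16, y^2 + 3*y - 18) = 1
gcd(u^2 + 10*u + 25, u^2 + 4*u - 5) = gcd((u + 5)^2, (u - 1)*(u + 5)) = u + 5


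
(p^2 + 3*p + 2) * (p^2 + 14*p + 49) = p^4 + 17*p^3 + 93*p^2 + 175*p + 98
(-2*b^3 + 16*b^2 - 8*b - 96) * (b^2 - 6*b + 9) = -2*b^5 + 28*b^4 - 122*b^3 + 96*b^2 + 504*b - 864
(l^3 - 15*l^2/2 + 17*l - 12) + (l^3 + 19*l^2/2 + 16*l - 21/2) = 2*l^3 + 2*l^2 + 33*l - 45/2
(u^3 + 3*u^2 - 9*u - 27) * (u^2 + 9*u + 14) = u^5 + 12*u^4 + 32*u^3 - 66*u^2 - 369*u - 378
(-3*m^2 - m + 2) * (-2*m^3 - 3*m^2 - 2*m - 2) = 6*m^5 + 11*m^4 + 5*m^3 + 2*m^2 - 2*m - 4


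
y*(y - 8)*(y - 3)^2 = y^4 - 14*y^3 + 57*y^2 - 72*y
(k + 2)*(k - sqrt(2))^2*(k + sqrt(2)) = k^4 - sqrt(2)*k^3 + 2*k^3 - 2*sqrt(2)*k^2 - 2*k^2 - 4*k + 2*sqrt(2)*k + 4*sqrt(2)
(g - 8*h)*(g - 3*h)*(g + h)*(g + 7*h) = g^4 - 3*g^3*h - 57*g^2*h^2 + 115*g*h^3 + 168*h^4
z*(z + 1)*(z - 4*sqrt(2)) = z^3 - 4*sqrt(2)*z^2 + z^2 - 4*sqrt(2)*z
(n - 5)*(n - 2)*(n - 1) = n^3 - 8*n^2 + 17*n - 10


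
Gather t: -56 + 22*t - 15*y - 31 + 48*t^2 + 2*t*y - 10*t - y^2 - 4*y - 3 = 48*t^2 + t*(2*y + 12) - y^2 - 19*y - 90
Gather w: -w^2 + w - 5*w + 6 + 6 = -w^2 - 4*w + 12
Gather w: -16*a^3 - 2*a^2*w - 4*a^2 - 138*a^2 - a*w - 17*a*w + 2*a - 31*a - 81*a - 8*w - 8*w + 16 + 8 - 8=-16*a^3 - 142*a^2 - 110*a + w*(-2*a^2 - 18*a - 16) + 16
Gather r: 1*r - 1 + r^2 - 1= r^2 + r - 2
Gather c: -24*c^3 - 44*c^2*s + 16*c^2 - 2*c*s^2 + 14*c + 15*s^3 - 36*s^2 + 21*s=-24*c^3 + c^2*(16 - 44*s) + c*(14 - 2*s^2) + 15*s^3 - 36*s^2 + 21*s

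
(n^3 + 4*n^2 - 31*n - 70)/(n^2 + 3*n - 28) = (n^2 - 3*n - 10)/(n - 4)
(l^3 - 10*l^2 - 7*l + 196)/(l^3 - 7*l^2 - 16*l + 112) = (l - 7)/(l - 4)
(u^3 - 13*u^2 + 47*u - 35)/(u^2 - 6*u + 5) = u - 7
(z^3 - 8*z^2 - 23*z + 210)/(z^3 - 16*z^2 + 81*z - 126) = (z + 5)/(z - 3)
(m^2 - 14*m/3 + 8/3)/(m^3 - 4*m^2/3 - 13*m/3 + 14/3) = (3*m^2 - 14*m + 8)/(3*m^3 - 4*m^2 - 13*m + 14)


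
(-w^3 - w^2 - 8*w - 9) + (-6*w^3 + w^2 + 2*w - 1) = -7*w^3 - 6*w - 10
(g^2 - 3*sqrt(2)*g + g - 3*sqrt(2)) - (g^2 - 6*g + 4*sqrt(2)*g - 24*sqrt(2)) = -7*sqrt(2)*g + 7*g + 21*sqrt(2)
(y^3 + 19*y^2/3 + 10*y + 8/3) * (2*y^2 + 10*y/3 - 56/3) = 2*y^5 + 16*y^4 + 202*y^3/9 - 716*y^2/9 - 1600*y/9 - 448/9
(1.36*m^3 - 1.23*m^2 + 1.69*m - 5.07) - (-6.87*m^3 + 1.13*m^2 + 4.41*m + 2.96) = 8.23*m^3 - 2.36*m^2 - 2.72*m - 8.03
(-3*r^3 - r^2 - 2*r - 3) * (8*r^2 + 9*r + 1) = -24*r^5 - 35*r^4 - 28*r^3 - 43*r^2 - 29*r - 3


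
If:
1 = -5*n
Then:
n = -1/5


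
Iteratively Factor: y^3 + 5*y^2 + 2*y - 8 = (y + 2)*(y^2 + 3*y - 4) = (y - 1)*(y + 2)*(y + 4)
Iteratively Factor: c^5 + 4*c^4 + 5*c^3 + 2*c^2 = (c)*(c^4 + 4*c^3 + 5*c^2 + 2*c) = c*(c + 1)*(c^3 + 3*c^2 + 2*c) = c*(c + 1)*(c + 2)*(c^2 + c) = c^2*(c + 1)*(c + 2)*(c + 1)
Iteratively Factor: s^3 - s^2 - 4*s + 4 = (s + 2)*(s^2 - 3*s + 2) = (s - 2)*(s + 2)*(s - 1)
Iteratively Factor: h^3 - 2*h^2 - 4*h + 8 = (h - 2)*(h^2 - 4) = (h - 2)^2*(h + 2)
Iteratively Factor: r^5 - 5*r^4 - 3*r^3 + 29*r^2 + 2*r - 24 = (r - 1)*(r^4 - 4*r^3 - 7*r^2 + 22*r + 24) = (r - 4)*(r - 1)*(r^3 - 7*r - 6) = (r - 4)*(r - 1)*(r + 1)*(r^2 - r - 6) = (r - 4)*(r - 1)*(r + 1)*(r + 2)*(r - 3)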